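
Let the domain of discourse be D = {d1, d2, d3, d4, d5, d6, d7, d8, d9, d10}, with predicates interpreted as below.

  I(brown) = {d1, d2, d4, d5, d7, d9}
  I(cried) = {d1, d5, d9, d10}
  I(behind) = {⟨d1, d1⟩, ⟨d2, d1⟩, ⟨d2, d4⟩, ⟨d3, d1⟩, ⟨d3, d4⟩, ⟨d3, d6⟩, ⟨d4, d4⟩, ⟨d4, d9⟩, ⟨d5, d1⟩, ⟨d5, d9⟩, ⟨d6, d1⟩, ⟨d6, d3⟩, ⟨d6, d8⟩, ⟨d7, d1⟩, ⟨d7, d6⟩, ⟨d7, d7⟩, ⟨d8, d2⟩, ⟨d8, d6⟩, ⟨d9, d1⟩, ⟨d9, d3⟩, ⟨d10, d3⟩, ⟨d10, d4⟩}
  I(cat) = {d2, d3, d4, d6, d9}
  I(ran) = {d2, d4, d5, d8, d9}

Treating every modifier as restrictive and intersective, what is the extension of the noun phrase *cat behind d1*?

⟦behind d1⟧ = {x : ⟨x, d1⟩ ∈ ⟦behind⟧} = {d1, d2, d3, d5, d6, d7, d9}
⟦cat⟧ = {d2, d3, d4, d6, d9}
… ∩ ⟦behind d1⟧ = {d2, d3, d4, d6, d9} ∩ {d1, d2, d3, d5, d6, d7, d9} = {d2, d3, d6, d9}
So ⟦cat behind d1⟧ = {d2, d3, d6, d9}.

{d2, d3, d6, d9}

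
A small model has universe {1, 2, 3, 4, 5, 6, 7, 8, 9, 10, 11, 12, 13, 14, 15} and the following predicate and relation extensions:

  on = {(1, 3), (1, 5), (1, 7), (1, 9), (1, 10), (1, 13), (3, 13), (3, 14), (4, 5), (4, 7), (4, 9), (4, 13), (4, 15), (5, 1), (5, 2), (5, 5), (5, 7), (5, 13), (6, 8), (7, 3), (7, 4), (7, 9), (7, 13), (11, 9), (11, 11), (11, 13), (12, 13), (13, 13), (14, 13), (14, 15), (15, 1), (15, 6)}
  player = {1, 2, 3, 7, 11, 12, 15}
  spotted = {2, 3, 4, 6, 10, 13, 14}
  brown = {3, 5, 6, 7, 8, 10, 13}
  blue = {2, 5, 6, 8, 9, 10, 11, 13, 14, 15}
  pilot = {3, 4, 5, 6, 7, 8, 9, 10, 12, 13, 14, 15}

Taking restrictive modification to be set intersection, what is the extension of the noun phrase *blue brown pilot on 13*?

{5, 13}

⟦on 13⟧ = {x : ⟨x, 13⟩ ∈ ⟦on⟧} = {1, 3, 4, 5, 7, 11, 12, 13, 14}
⟦pilot⟧ = {3, 4, 5, 6, 7, 8, 9, 10, 12, 13, 14, 15}
… ∩ ⟦on 13⟧ = {3, 4, 5, 6, 7, 8, 9, 10, 12, 13, 14, 15} ∩ {1, 3, 4, 5, 7, 11, 12, 13, 14} = {3, 4, 5, 7, 12, 13, 14}
… ∩ ⟦blue⟧ = {3, 4, 5, 7, 12, 13, 14} ∩ {2, 5, 6, 8, 9, 10, 11, 13, 14, 15} = {5, 13, 14}
… ∩ ⟦brown⟧ = {5, 13, 14} ∩ {3, 5, 6, 7, 8, 10, 13} = {5, 13}
So ⟦blue brown pilot on 13⟧ = {5, 13}.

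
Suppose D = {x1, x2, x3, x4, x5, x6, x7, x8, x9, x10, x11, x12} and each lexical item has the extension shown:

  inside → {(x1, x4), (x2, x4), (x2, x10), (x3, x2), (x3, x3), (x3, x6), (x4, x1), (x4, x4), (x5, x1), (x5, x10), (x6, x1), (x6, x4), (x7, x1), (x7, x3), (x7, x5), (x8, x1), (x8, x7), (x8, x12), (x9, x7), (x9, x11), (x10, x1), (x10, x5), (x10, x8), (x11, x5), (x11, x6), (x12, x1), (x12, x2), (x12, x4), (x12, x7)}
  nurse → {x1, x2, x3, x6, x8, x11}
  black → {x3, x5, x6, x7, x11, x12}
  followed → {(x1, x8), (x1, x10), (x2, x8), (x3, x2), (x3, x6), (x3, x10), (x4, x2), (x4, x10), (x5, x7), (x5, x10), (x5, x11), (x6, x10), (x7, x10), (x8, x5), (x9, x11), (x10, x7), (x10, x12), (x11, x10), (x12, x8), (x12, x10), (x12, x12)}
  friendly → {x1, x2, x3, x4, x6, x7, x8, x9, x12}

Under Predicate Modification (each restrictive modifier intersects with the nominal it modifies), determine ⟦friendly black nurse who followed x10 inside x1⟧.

⟦who followed x10⟧ = {x : ⟨x, x10⟩ ∈ ⟦followed⟧} = {x1, x3, x4, x5, x6, x7, x11, x12}
⟦inside x1⟧ = {x : ⟨x, x1⟩ ∈ ⟦inside⟧} = {x4, x5, x6, x7, x8, x10, x12}
⟦nurse⟧ = {x1, x2, x3, x6, x8, x11}
… ∩ ⟦who followed x10⟧ = {x1, x2, x3, x6, x8, x11} ∩ {x1, x3, x4, x5, x6, x7, x11, x12} = {x1, x3, x6, x11}
… ∩ ⟦inside x1⟧ = {x1, x3, x6, x11} ∩ {x4, x5, x6, x7, x8, x10, x12} = {x6}
… ∩ ⟦friendly⟧ = {x6} ∩ {x1, x2, x3, x4, x6, x7, x8, x9, x12} = {x6}
… ∩ ⟦black⟧ = {x6} ∩ {x3, x5, x6, x7, x11, x12} = {x6}
So ⟦friendly black nurse who followed x10 inside x1⟧ = {x6}.

{x6}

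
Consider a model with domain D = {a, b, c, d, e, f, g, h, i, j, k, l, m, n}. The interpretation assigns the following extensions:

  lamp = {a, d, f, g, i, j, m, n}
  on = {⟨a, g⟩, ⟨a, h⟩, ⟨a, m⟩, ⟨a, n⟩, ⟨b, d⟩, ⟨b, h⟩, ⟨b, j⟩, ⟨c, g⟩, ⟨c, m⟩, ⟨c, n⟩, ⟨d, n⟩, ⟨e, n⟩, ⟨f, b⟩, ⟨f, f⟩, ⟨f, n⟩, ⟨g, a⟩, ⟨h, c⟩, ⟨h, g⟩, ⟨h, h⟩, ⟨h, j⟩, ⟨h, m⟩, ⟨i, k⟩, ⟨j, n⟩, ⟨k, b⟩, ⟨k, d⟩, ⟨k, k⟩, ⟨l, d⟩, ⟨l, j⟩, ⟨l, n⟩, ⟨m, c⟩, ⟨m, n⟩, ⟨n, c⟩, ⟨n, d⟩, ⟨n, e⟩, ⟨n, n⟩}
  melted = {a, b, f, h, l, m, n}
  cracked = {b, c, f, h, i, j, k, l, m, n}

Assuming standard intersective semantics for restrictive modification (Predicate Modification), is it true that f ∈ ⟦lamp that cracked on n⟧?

yes

⟦that cracked⟧ = ⟦cracked⟧ = {b, c, f, h, i, j, k, l, m, n}
⟦on n⟧ = {x : ⟨x, n⟩ ∈ ⟦on⟧} = {a, c, d, e, f, j, l, m, n}
⟦lamp⟧ = {a, d, f, g, i, j, m, n}
… ∩ ⟦that cracked⟧ = {a, d, f, g, i, j, m, n} ∩ {b, c, f, h, i, j, k, l, m, n} = {f, i, j, m, n}
… ∩ ⟦on n⟧ = {f, i, j, m, n} ∩ {a, c, d, e, f, j, l, m, n} = {f, j, m, n}
⟦lamp that cracked on n⟧ = {f, j, m, n}; f ∈ this set.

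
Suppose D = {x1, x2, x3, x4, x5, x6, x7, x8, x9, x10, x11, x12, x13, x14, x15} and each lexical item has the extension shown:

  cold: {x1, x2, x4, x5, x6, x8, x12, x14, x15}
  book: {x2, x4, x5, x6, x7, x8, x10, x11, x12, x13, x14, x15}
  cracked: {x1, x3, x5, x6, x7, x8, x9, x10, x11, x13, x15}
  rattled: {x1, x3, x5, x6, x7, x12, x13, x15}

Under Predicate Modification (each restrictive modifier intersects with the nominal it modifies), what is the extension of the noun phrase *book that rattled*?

{x5, x6, x7, x12, x13, x15}

⟦that rattled⟧ = ⟦rattled⟧ = {x1, x3, x5, x6, x7, x12, x13, x15}
⟦book⟧ = {x2, x4, x5, x6, x7, x8, x10, x11, x12, x13, x14, x15}
… ∩ ⟦that rattled⟧ = {x2, x4, x5, x6, x7, x8, x10, x11, x12, x13, x14, x15} ∩ {x1, x3, x5, x6, x7, x12, x13, x15} = {x5, x6, x7, x12, x13, x15}
So ⟦book that rattled⟧ = {x5, x6, x7, x12, x13, x15}.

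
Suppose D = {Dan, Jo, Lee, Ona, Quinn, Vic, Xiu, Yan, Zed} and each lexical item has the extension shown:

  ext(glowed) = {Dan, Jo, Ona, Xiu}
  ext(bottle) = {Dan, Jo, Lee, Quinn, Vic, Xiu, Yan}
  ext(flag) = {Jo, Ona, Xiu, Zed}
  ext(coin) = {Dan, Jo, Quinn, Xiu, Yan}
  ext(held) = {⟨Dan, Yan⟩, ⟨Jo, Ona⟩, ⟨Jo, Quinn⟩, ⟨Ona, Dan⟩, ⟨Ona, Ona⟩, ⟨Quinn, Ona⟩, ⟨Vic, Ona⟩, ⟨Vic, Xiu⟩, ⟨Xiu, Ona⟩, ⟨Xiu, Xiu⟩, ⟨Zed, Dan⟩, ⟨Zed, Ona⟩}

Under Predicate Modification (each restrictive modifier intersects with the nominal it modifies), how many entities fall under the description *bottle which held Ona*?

4

⟦which held Ona⟧ = {x : ⟨x, Ona⟩ ∈ ⟦held⟧} = {Jo, Ona, Quinn, Vic, Xiu, Zed}
⟦bottle⟧ = {Dan, Jo, Lee, Quinn, Vic, Xiu, Yan}
… ∩ ⟦which held Ona⟧ = {Dan, Jo, Lee, Quinn, Vic, Xiu, Yan} ∩ {Jo, Ona, Quinn, Vic, Xiu, Zed} = {Jo, Quinn, Vic, Xiu}
⟦bottle which held Ona⟧ = {Jo, Quinn, Vic, Xiu}, so the cardinality is 4.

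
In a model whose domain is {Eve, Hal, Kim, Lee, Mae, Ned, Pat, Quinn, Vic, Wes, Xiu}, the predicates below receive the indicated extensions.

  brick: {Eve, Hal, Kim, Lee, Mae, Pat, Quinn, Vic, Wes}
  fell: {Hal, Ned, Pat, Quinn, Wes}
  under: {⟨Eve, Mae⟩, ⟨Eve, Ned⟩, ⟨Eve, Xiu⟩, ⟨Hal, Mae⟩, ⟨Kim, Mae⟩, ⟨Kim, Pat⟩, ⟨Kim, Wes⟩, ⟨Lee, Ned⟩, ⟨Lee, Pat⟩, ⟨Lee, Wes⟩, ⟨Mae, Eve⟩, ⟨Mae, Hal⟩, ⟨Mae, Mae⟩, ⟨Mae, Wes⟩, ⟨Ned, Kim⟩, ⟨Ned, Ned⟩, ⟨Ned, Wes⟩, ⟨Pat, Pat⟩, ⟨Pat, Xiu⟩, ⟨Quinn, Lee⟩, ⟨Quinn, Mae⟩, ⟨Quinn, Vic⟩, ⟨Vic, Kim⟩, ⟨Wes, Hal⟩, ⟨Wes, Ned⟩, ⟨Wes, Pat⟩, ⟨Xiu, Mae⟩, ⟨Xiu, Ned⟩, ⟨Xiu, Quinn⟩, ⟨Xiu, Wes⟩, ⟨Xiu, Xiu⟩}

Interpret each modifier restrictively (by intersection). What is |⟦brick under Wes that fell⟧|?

⟦under Wes⟧ = {x : ⟨x, Wes⟩ ∈ ⟦under⟧} = {Kim, Lee, Mae, Ned, Xiu}
⟦that fell⟧ = ⟦fell⟧ = {Hal, Ned, Pat, Quinn, Wes}
⟦brick⟧ = {Eve, Hal, Kim, Lee, Mae, Pat, Quinn, Vic, Wes}
… ∩ ⟦under Wes⟧ = {Eve, Hal, Kim, Lee, Mae, Pat, Quinn, Vic, Wes} ∩ {Kim, Lee, Mae, Ned, Xiu} = {Kim, Lee, Mae}
… ∩ ⟦that fell⟧ = {Kim, Lee, Mae} ∩ {Hal, Ned, Pat, Quinn, Wes} = ∅
⟦brick under Wes that fell⟧ = ∅, so the cardinality is 0.

0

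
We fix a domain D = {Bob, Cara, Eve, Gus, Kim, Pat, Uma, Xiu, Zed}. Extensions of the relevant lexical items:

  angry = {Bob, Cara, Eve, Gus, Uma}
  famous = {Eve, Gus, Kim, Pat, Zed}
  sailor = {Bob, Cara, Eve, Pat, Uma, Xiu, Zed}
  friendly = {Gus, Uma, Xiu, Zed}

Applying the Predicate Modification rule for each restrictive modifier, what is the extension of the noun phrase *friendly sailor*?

{Uma, Xiu, Zed}

⟦sailor⟧ = {Bob, Cara, Eve, Pat, Uma, Xiu, Zed}
… ∩ ⟦friendly⟧ = {Bob, Cara, Eve, Pat, Uma, Xiu, Zed} ∩ {Gus, Uma, Xiu, Zed} = {Uma, Xiu, Zed}
So ⟦friendly sailor⟧ = {Uma, Xiu, Zed}.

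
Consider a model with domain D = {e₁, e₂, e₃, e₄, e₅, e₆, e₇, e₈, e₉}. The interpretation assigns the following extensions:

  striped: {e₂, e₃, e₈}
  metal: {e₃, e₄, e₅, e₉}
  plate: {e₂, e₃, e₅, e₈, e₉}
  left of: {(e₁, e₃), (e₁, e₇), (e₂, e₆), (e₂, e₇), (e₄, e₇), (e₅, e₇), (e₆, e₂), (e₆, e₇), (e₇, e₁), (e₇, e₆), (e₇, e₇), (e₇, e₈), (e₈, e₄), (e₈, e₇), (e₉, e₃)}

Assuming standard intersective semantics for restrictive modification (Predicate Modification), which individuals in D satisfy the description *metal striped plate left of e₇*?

{ }

⟦left of e₇⟧ = {x : ⟨x, e₇⟩ ∈ ⟦left of⟧} = {e₁, e₂, e₄, e₅, e₆, e₇, e₈}
⟦plate⟧ = {e₂, e₃, e₅, e₈, e₉}
… ∩ ⟦left of e₇⟧ = {e₂, e₃, e₅, e₈, e₉} ∩ {e₁, e₂, e₄, e₅, e₆, e₇, e₈} = {e₂, e₅, e₈}
… ∩ ⟦metal⟧ = {e₂, e₅, e₈} ∩ {e₃, e₄, e₅, e₉} = {e₅}
… ∩ ⟦striped⟧ = {e₅} ∩ {e₂, e₃, e₈} = ∅
So ⟦metal striped plate left of e₇⟧ = { }.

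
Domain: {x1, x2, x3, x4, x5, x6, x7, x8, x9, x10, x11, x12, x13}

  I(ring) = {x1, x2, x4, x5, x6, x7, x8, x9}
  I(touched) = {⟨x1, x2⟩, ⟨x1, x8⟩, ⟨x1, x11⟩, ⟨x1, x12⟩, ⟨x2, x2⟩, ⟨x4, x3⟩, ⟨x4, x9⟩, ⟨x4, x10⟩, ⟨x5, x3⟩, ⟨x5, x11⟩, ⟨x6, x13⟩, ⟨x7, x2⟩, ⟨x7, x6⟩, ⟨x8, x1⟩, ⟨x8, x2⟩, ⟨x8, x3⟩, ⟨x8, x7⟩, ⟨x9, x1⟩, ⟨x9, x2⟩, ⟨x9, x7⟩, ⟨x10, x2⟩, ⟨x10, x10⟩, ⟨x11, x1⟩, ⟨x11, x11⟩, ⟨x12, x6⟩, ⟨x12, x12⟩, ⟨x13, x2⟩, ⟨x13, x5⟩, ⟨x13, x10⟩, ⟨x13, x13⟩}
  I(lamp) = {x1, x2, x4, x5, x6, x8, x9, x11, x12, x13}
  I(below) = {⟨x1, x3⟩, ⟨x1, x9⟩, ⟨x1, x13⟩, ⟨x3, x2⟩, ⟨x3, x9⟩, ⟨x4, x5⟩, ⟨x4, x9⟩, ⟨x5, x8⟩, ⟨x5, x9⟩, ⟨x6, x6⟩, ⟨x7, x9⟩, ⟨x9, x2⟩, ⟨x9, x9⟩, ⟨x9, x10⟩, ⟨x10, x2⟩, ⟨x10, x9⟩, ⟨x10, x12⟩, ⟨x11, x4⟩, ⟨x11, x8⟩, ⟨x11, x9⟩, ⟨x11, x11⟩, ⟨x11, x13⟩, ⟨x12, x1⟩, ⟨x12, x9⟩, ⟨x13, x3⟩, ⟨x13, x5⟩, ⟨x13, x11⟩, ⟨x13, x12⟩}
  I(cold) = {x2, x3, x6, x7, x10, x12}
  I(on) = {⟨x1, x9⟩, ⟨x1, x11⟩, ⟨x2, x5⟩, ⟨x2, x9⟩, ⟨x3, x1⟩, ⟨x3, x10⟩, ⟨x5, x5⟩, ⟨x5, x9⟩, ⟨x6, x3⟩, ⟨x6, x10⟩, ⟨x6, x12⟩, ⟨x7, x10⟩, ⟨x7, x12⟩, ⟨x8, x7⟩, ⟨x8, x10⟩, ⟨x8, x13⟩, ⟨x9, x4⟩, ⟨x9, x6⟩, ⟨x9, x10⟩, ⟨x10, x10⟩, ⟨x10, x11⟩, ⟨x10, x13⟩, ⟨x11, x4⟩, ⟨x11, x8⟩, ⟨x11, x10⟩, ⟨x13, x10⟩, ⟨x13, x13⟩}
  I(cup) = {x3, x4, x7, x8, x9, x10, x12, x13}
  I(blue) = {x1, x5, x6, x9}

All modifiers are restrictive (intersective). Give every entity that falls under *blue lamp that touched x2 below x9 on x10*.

{x9}

⟦that touched x2⟧ = {x : ⟨x, x2⟩ ∈ ⟦touched⟧} = {x1, x2, x7, x8, x9, x10, x13}
⟦below x9⟧ = {x : ⟨x, x9⟩ ∈ ⟦below⟧} = {x1, x3, x4, x5, x7, x9, x10, x11, x12}
⟦on x10⟧ = {x : ⟨x, x10⟩ ∈ ⟦on⟧} = {x3, x6, x7, x8, x9, x10, x11, x13}
⟦lamp⟧ = {x1, x2, x4, x5, x6, x8, x9, x11, x12, x13}
… ∩ ⟦that touched x2⟧ = {x1, x2, x4, x5, x6, x8, x9, x11, x12, x13} ∩ {x1, x2, x7, x8, x9, x10, x13} = {x1, x2, x8, x9, x13}
… ∩ ⟦below x9⟧ = {x1, x2, x8, x9, x13} ∩ {x1, x3, x4, x5, x7, x9, x10, x11, x12} = {x1, x9}
… ∩ ⟦on x10⟧ = {x1, x9} ∩ {x3, x6, x7, x8, x9, x10, x11, x13} = {x9}
… ∩ ⟦blue⟧ = {x9} ∩ {x1, x5, x6, x9} = {x9}
So ⟦blue lamp that touched x2 below x9 on x10⟧ = {x9}.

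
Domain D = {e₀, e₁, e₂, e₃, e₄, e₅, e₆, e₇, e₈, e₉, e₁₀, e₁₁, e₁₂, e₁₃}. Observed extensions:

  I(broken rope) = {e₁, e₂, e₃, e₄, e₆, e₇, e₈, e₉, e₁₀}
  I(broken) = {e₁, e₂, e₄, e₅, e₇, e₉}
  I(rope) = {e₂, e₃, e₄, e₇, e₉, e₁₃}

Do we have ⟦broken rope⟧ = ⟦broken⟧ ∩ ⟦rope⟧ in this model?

no

⟦broken⟧ ∩ ⟦rope⟧ = {e₁, e₂, e₄, e₅, e₇, e₉} ∩ {e₂, e₃, e₄, e₇, e₉, e₁₃} = {e₂, e₄, e₇, e₉}
Observed ⟦broken rope⟧ = {e₁, e₂, e₃, e₄, e₆, e₇, e₈, e₉, e₁₀}.
These differ, so the modifier is not intersective in this model.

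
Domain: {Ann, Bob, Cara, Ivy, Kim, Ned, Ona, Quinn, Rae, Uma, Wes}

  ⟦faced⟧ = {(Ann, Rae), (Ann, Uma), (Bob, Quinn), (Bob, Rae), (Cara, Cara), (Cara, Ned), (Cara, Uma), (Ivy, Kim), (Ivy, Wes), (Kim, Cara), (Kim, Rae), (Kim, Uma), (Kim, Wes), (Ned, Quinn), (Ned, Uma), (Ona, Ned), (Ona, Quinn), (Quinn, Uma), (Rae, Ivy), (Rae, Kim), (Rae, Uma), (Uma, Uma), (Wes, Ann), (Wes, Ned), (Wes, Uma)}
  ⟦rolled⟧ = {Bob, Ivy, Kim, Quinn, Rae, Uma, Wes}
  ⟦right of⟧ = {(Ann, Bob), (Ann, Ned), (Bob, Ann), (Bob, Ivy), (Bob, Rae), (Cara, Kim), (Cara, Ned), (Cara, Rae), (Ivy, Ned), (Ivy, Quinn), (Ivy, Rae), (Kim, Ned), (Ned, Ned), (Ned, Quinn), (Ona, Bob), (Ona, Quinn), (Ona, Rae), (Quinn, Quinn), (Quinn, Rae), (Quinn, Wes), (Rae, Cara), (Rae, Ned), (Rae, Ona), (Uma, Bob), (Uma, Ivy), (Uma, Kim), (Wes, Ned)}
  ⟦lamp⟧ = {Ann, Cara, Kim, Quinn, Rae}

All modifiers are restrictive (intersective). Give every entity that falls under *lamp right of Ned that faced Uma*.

{Ann, Cara, Kim, Rae}

⟦right of Ned⟧ = {x : ⟨x, Ned⟩ ∈ ⟦right of⟧} = {Ann, Cara, Ivy, Kim, Ned, Rae, Wes}
⟦that faced Uma⟧ = {x : ⟨x, Uma⟩ ∈ ⟦faced⟧} = {Ann, Cara, Kim, Ned, Quinn, Rae, Uma, Wes}
⟦lamp⟧ = {Ann, Cara, Kim, Quinn, Rae}
… ∩ ⟦right of Ned⟧ = {Ann, Cara, Kim, Quinn, Rae} ∩ {Ann, Cara, Ivy, Kim, Ned, Rae, Wes} = {Ann, Cara, Kim, Rae}
… ∩ ⟦that faced Uma⟧ = {Ann, Cara, Kim, Rae} ∩ {Ann, Cara, Kim, Ned, Quinn, Rae, Uma, Wes} = {Ann, Cara, Kim, Rae}
So ⟦lamp right of Ned that faced Uma⟧ = {Ann, Cara, Kim, Rae}.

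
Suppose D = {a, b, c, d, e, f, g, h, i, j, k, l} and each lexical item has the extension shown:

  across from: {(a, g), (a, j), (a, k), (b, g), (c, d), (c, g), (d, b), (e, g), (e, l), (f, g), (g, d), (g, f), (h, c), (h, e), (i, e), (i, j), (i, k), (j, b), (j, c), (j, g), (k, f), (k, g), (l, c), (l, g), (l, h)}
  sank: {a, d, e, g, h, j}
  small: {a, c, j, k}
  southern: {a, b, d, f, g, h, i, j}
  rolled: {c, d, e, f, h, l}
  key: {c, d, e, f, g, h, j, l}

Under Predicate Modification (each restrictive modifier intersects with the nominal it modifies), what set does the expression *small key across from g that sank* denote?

{j}

⟦across from g⟧ = {x : ⟨x, g⟩ ∈ ⟦across from⟧} = {a, b, c, e, f, j, k, l}
⟦that sank⟧ = ⟦sank⟧ = {a, d, e, g, h, j}
⟦key⟧ = {c, d, e, f, g, h, j, l}
… ∩ ⟦across from g⟧ = {c, d, e, f, g, h, j, l} ∩ {a, b, c, e, f, j, k, l} = {c, e, f, j, l}
… ∩ ⟦that sank⟧ = {c, e, f, j, l} ∩ {a, d, e, g, h, j} = {e, j}
… ∩ ⟦small⟧ = {e, j} ∩ {a, c, j, k} = {j}
So ⟦small key across from g that sank⟧ = {j}.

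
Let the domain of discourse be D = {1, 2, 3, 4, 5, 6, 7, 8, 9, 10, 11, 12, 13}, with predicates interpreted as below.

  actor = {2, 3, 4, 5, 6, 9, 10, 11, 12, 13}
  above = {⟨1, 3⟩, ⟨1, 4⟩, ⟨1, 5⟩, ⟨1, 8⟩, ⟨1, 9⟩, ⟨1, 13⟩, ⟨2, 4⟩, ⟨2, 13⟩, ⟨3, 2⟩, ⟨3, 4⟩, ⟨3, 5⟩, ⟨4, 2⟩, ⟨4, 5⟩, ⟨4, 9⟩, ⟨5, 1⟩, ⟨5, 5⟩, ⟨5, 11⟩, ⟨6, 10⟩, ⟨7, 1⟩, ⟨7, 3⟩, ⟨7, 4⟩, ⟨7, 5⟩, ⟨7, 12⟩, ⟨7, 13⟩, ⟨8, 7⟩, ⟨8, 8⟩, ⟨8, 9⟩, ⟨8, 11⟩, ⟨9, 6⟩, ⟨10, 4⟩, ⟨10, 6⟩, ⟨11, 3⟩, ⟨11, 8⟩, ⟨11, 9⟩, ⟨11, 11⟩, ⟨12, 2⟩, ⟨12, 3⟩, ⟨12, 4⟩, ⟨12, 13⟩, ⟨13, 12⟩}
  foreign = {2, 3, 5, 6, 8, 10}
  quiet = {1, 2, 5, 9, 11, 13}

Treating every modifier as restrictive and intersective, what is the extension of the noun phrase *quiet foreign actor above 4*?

⟦above 4⟧ = {x : ⟨x, 4⟩ ∈ ⟦above⟧} = {1, 2, 3, 7, 10, 12}
⟦actor⟧ = {2, 3, 4, 5, 6, 9, 10, 11, 12, 13}
… ∩ ⟦above 4⟧ = {2, 3, 4, 5, 6, 9, 10, 11, 12, 13} ∩ {1, 2, 3, 7, 10, 12} = {2, 3, 10, 12}
… ∩ ⟦quiet⟧ = {2, 3, 10, 12} ∩ {1, 2, 5, 9, 11, 13} = {2}
… ∩ ⟦foreign⟧ = {2} ∩ {2, 3, 5, 6, 8, 10} = {2}
So ⟦quiet foreign actor above 4⟧ = {2}.

{2}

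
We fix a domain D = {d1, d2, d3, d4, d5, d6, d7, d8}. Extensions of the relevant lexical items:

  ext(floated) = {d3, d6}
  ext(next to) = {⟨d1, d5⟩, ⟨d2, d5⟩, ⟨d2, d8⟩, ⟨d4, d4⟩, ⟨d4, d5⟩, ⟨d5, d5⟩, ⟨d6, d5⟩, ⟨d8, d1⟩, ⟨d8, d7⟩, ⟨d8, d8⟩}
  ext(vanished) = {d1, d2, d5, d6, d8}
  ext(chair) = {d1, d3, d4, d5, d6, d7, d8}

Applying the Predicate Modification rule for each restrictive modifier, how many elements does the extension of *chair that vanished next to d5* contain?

3

⟦that vanished⟧ = ⟦vanished⟧ = {d1, d2, d5, d6, d8}
⟦next to d5⟧ = {x : ⟨x, d5⟩ ∈ ⟦next to⟧} = {d1, d2, d4, d5, d6}
⟦chair⟧ = {d1, d3, d4, d5, d6, d7, d8}
… ∩ ⟦that vanished⟧ = {d1, d3, d4, d5, d6, d7, d8} ∩ {d1, d2, d5, d6, d8} = {d1, d5, d6, d8}
… ∩ ⟦next to d5⟧ = {d1, d5, d6, d8} ∩ {d1, d2, d4, d5, d6} = {d1, d5, d6}
⟦chair that vanished next to d5⟧ = {d1, d5, d6}, so the cardinality is 3.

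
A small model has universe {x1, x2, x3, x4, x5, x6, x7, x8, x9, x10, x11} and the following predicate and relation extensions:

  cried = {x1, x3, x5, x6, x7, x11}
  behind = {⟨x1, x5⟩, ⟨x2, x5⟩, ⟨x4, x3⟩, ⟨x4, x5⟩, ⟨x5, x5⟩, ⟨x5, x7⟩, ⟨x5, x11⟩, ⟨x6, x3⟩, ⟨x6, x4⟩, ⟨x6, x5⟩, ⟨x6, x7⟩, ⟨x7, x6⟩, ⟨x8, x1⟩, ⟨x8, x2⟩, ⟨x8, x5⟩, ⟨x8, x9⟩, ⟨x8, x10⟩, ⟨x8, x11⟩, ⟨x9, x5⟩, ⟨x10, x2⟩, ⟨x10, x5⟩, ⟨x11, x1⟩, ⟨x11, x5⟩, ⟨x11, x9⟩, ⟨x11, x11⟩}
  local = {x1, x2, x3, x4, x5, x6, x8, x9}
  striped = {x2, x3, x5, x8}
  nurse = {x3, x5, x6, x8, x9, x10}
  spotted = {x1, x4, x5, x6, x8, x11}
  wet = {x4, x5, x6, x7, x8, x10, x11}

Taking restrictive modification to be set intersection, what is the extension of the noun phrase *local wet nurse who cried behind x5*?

⟦who cried⟧ = ⟦cried⟧ = {x1, x3, x5, x6, x7, x11}
⟦behind x5⟧ = {x : ⟨x, x5⟩ ∈ ⟦behind⟧} = {x1, x2, x4, x5, x6, x8, x9, x10, x11}
⟦nurse⟧ = {x3, x5, x6, x8, x9, x10}
… ∩ ⟦who cried⟧ = {x3, x5, x6, x8, x9, x10} ∩ {x1, x3, x5, x6, x7, x11} = {x3, x5, x6}
… ∩ ⟦behind x5⟧ = {x3, x5, x6} ∩ {x1, x2, x4, x5, x6, x8, x9, x10, x11} = {x5, x6}
… ∩ ⟦local⟧ = {x5, x6} ∩ {x1, x2, x3, x4, x5, x6, x8, x9} = {x5, x6}
… ∩ ⟦wet⟧ = {x5, x6} ∩ {x4, x5, x6, x7, x8, x10, x11} = {x5, x6}
So ⟦local wet nurse who cried behind x5⟧ = {x5, x6}.

{x5, x6}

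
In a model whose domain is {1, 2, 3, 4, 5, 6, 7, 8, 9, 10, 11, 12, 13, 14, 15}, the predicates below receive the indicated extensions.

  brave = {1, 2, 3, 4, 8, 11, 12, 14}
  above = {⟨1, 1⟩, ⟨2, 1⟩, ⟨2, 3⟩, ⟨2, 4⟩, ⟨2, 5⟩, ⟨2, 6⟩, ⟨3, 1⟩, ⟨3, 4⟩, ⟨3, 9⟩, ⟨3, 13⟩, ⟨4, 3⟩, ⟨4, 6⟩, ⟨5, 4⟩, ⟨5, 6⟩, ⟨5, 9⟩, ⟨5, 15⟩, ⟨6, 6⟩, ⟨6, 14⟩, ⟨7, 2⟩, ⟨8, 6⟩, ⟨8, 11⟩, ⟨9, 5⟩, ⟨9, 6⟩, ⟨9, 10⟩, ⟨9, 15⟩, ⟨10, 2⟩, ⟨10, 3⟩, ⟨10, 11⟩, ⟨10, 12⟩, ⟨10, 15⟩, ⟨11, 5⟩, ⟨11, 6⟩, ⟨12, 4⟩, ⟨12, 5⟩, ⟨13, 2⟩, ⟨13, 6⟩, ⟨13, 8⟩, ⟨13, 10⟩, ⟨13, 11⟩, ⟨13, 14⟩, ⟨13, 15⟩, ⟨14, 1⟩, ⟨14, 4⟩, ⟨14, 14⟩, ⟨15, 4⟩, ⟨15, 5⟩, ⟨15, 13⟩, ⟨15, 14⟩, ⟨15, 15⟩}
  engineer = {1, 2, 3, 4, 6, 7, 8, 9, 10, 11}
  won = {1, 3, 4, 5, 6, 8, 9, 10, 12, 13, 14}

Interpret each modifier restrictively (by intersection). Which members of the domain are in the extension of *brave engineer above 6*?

{2, 4, 8, 11}

⟦above 6⟧ = {x : ⟨x, 6⟩ ∈ ⟦above⟧} = {2, 4, 5, 6, 8, 9, 11, 13}
⟦engineer⟧ = {1, 2, 3, 4, 6, 7, 8, 9, 10, 11}
… ∩ ⟦above 6⟧ = {1, 2, 3, 4, 6, 7, 8, 9, 10, 11} ∩ {2, 4, 5, 6, 8, 9, 11, 13} = {2, 4, 6, 8, 9, 11}
… ∩ ⟦brave⟧ = {2, 4, 6, 8, 9, 11} ∩ {1, 2, 3, 4, 8, 11, 12, 14} = {2, 4, 8, 11}
So ⟦brave engineer above 6⟧ = {2, 4, 8, 11}.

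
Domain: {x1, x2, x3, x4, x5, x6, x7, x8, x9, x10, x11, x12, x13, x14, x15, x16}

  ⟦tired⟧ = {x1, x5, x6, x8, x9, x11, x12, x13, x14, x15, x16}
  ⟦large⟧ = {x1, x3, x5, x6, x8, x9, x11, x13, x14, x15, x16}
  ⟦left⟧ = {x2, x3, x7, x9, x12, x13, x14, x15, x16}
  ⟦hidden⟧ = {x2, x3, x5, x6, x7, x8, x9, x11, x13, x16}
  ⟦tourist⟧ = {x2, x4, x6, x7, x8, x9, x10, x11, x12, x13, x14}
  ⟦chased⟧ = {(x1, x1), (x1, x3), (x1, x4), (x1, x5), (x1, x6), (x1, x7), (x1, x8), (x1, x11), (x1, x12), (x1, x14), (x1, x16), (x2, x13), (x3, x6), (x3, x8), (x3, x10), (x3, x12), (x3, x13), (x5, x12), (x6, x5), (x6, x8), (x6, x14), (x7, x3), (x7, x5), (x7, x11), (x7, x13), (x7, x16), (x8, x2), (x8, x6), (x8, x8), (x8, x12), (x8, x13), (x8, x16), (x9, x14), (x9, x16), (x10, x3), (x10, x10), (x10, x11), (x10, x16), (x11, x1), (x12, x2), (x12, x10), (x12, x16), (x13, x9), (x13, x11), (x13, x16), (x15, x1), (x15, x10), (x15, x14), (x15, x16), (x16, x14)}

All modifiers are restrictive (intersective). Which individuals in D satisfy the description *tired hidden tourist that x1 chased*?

{x6, x8, x11}

⟦that x1 chased⟧ = {x : ⟨x1, x⟩ ∈ ⟦chased⟧} = {x1, x3, x4, x5, x6, x7, x8, x11, x12, x14, x16}
⟦tourist⟧ = {x2, x4, x6, x7, x8, x9, x10, x11, x12, x13, x14}
… ∩ ⟦that x1 chased⟧ = {x2, x4, x6, x7, x8, x9, x10, x11, x12, x13, x14} ∩ {x1, x3, x4, x5, x6, x7, x8, x11, x12, x14, x16} = {x4, x6, x7, x8, x11, x12, x14}
… ∩ ⟦tired⟧ = {x4, x6, x7, x8, x11, x12, x14} ∩ {x1, x5, x6, x8, x9, x11, x12, x13, x14, x15, x16} = {x6, x8, x11, x12, x14}
… ∩ ⟦hidden⟧ = {x6, x8, x11, x12, x14} ∩ {x2, x3, x5, x6, x7, x8, x9, x11, x13, x16} = {x6, x8, x11}
So ⟦tired hidden tourist that x1 chased⟧ = {x6, x8, x11}.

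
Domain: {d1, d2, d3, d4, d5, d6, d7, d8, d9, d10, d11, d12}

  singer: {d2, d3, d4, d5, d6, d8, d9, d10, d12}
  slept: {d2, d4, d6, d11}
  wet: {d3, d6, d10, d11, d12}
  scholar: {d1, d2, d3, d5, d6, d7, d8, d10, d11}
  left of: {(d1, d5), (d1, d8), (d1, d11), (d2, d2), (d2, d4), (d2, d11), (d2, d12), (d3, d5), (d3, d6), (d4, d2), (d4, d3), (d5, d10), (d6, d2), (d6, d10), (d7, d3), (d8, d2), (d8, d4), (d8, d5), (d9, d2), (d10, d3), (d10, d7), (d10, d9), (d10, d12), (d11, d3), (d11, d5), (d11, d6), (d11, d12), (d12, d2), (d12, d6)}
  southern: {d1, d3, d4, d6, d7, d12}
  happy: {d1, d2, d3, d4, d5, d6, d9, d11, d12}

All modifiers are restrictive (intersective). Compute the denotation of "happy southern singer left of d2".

{d4, d6, d12}

⟦left of d2⟧ = {x : ⟨x, d2⟩ ∈ ⟦left of⟧} = {d2, d4, d6, d8, d9, d12}
⟦singer⟧ = {d2, d3, d4, d5, d6, d8, d9, d10, d12}
… ∩ ⟦left of d2⟧ = {d2, d3, d4, d5, d6, d8, d9, d10, d12} ∩ {d2, d4, d6, d8, d9, d12} = {d2, d4, d6, d8, d9, d12}
… ∩ ⟦happy⟧ = {d2, d4, d6, d8, d9, d12} ∩ {d1, d2, d3, d4, d5, d6, d9, d11, d12} = {d2, d4, d6, d9, d12}
… ∩ ⟦southern⟧ = {d2, d4, d6, d9, d12} ∩ {d1, d3, d4, d6, d7, d12} = {d4, d6, d12}
So ⟦happy southern singer left of d2⟧ = {d4, d6, d12}.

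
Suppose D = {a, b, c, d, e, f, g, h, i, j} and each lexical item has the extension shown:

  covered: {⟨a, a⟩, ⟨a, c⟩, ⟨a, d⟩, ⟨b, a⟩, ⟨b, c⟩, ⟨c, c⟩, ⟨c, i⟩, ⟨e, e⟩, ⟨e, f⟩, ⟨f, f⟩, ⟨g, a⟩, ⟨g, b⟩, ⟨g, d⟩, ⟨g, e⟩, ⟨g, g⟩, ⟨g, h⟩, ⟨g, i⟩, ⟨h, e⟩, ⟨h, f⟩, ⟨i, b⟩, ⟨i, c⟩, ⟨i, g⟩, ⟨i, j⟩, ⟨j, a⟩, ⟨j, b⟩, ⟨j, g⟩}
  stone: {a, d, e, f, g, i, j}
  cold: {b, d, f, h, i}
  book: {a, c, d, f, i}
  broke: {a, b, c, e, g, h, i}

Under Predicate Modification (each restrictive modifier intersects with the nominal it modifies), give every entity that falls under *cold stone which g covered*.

⟦which g covered⟧ = {x : ⟨g, x⟩ ∈ ⟦covered⟧} = {a, b, d, e, g, h, i}
⟦stone⟧ = {a, d, e, f, g, i, j}
… ∩ ⟦which g covered⟧ = {a, d, e, f, g, i, j} ∩ {a, b, d, e, g, h, i} = {a, d, e, g, i}
… ∩ ⟦cold⟧ = {a, d, e, g, i} ∩ {b, d, f, h, i} = {d, i}
So ⟦cold stone which g covered⟧ = {d, i}.

{d, i}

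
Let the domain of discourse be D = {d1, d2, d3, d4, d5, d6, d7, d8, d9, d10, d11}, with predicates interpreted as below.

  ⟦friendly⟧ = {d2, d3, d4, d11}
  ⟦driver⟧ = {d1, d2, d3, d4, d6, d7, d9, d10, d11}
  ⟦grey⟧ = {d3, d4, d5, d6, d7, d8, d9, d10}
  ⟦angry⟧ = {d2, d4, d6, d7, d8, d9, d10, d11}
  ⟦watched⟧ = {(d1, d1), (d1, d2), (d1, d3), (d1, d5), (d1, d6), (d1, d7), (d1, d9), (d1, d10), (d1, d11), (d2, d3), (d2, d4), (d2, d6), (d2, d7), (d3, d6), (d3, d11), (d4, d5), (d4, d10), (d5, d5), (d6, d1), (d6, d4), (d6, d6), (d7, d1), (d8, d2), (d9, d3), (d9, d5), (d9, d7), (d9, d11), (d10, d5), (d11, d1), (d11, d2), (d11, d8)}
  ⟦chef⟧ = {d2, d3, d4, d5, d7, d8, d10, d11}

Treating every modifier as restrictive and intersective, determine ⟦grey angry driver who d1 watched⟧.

{d6, d7, d9, d10}

⟦who d1 watched⟧ = {x : ⟨d1, x⟩ ∈ ⟦watched⟧} = {d1, d2, d3, d5, d6, d7, d9, d10, d11}
⟦driver⟧ = {d1, d2, d3, d4, d6, d7, d9, d10, d11}
… ∩ ⟦who d1 watched⟧ = {d1, d2, d3, d4, d6, d7, d9, d10, d11} ∩ {d1, d2, d3, d5, d6, d7, d9, d10, d11} = {d1, d2, d3, d6, d7, d9, d10, d11}
… ∩ ⟦grey⟧ = {d1, d2, d3, d6, d7, d9, d10, d11} ∩ {d3, d4, d5, d6, d7, d8, d9, d10} = {d3, d6, d7, d9, d10}
… ∩ ⟦angry⟧ = {d3, d6, d7, d9, d10} ∩ {d2, d4, d6, d7, d8, d9, d10, d11} = {d6, d7, d9, d10}
So ⟦grey angry driver who d1 watched⟧ = {d6, d7, d9, d10}.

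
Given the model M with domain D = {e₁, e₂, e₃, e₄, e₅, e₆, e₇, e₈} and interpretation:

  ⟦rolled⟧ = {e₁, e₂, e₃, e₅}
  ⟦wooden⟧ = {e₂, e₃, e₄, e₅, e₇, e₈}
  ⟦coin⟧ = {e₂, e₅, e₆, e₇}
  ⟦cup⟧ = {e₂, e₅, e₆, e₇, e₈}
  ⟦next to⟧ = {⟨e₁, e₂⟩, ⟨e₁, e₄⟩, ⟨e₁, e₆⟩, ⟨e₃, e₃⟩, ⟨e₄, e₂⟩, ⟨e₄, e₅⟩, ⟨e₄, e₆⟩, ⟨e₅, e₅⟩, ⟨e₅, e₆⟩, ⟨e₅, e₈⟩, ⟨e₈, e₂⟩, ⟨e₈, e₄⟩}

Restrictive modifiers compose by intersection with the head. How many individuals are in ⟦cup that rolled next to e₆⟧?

⟦that rolled⟧ = ⟦rolled⟧ = {e₁, e₂, e₃, e₅}
⟦next to e₆⟧ = {x : ⟨x, e₆⟩ ∈ ⟦next to⟧} = {e₁, e₄, e₅}
⟦cup⟧ = {e₂, e₅, e₆, e₇, e₈}
… ∩ ⟦that rolled⟧ = {e₂, e₅, e₆, e₇, e₈} ∩ {e₁, e₂, e₃, e₅} = {e₂, e₅}
… ∩ ⟦next to e₆⟧ = {e₂, e₅} ∩ {e₁, e₄, e₅} = {e₅}
⟦cup that rolled next to e₆⟧ = {e₅}, so the cardinality is 1.

1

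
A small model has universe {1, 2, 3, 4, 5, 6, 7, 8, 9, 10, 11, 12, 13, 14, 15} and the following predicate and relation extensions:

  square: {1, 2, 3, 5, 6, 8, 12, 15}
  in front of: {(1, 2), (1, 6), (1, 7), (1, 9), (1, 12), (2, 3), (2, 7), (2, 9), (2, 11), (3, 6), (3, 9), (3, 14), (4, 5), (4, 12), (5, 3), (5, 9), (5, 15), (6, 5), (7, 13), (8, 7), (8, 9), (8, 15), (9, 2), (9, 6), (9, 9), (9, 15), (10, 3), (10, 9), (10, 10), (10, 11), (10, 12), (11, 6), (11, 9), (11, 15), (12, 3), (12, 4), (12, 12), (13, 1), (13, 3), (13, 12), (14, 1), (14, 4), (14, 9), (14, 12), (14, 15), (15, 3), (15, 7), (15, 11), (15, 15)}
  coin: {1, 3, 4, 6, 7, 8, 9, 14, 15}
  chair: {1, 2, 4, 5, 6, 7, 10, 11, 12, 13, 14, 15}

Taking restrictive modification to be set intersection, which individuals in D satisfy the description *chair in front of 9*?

{1, 2, 5, 10, 11, 14}

⟦in front of 9⟧ = {x : ⟨x, 9⟩ ∈ ⟦in front of⟧} = {1, 2, 3, 5, 8, 9, 10, 11, 14}
⟦chair⟧ = {1, 2, 4, 5, 6, 7, 10, 11, 12, 13, 14, 15}
… ∩ ⟦in front of 9⟧ = {1, 2, 4, 5, 6, 7, 10, 11, 12, 13, 14, 15} ∩ {1, 2, 3, 5, 8, 9, 10, 11, 14} = {1, 2, 5, 10, 11, 14}
So ⟦chair in front of 9⟧ = {1, 2, 5, 10, 11, 14}.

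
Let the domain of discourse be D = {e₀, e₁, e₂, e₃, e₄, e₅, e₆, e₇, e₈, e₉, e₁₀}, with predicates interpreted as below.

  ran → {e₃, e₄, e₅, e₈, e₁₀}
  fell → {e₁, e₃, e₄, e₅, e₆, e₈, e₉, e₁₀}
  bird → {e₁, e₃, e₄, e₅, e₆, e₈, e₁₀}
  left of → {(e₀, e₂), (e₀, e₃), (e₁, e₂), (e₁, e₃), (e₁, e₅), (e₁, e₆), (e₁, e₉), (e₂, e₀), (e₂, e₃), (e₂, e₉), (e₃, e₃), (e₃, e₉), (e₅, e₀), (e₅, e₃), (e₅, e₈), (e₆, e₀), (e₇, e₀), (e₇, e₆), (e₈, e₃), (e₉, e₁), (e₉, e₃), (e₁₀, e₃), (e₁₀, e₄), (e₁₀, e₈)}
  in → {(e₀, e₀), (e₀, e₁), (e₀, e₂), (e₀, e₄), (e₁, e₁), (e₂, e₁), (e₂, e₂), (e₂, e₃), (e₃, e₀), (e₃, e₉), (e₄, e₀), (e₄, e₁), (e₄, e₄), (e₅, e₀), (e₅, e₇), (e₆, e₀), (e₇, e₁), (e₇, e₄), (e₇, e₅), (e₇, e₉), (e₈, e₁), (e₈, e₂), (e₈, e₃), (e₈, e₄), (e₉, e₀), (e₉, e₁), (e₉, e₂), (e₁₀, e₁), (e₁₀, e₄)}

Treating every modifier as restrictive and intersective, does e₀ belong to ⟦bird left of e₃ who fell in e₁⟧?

⟦left of e₃⟧ = {x : ⟨x, e₃⟩ ∈ ⟦left of⟧} = {e₀, e₁, e₂, e₃, e₅, e₈, e₉, e₁₀}
⟦who fell⟧ = ⟦fell⟧ = {e₁, e₃, e₄, e₅, e₆, e₈, e₉, e₁₀}
⟦in e₁⟧ = {x : ⟨x, e₁⟩ ∈ ⟦in⟧} = {e₀, e₁, e₂, e₄, e₇, e₈, e₉, e₁₀}
⟦bird⟧ = {e₁, e₃, e₄, e₅, e₆, e₈, e₁₀}
… ∩ ⟦left of e₃⟧ = {e₁, e₃, e₄, e₅, e₆, e₈, e₁₀} ∩ {e₀, e₁, e₂, e₃, e₅, e₈, e₉, e₁₀} = {e₁, e₃, e₅, e₈, e₁₀}
… ∩ ⟦who fell⟧ = {e₁, e₃, e₅, e₈, e₁₀} ∩ {e₁, e₃, e₄, e₅, e₆, e₈, e₉, e₁₀} = {e₁, e₃, e₅, e₈, e₁₀}
… ∩ ⟦in e₁⟧ = {e₁, e₃, e₅, e₈, e₁₀} ∩ {e₀, e₁, e₂, e₄, e₇, e₈, e₉, e₁₀} = {e₁, e₈, e₁₀}
⟦bird left of e₃ who fell in e₁⟧ = {e₁, e₈, e₁₀}; e₀ ∉ this set.

no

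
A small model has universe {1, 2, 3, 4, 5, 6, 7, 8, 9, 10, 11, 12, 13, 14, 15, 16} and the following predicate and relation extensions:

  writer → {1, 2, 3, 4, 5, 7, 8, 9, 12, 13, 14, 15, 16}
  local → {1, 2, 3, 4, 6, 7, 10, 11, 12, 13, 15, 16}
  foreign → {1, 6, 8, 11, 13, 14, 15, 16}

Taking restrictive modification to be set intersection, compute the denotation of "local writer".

⟦writer⟧ = {1, 2, 3, 4, 5, 7, 8, 9, 12, 13, 14, 15, 16}
… ∩ ⟦local⟧ = {1, 2, 3, 4, 5, 7, 8, 9, 12, 13, 14, 15, 16} ∩ {1, 2, 3, 4, 6, 7, 10, 11, 12, 13, 15, 16} = {1, 2, 3, 4, 7, 12, 13, 15, 16}
So ⟦local writer⟧ = {1, 2, 3, 4, 7, 12, 13, 15, 16}.

{1, 2, 3, 4, 7, 12, 13, 15, 16}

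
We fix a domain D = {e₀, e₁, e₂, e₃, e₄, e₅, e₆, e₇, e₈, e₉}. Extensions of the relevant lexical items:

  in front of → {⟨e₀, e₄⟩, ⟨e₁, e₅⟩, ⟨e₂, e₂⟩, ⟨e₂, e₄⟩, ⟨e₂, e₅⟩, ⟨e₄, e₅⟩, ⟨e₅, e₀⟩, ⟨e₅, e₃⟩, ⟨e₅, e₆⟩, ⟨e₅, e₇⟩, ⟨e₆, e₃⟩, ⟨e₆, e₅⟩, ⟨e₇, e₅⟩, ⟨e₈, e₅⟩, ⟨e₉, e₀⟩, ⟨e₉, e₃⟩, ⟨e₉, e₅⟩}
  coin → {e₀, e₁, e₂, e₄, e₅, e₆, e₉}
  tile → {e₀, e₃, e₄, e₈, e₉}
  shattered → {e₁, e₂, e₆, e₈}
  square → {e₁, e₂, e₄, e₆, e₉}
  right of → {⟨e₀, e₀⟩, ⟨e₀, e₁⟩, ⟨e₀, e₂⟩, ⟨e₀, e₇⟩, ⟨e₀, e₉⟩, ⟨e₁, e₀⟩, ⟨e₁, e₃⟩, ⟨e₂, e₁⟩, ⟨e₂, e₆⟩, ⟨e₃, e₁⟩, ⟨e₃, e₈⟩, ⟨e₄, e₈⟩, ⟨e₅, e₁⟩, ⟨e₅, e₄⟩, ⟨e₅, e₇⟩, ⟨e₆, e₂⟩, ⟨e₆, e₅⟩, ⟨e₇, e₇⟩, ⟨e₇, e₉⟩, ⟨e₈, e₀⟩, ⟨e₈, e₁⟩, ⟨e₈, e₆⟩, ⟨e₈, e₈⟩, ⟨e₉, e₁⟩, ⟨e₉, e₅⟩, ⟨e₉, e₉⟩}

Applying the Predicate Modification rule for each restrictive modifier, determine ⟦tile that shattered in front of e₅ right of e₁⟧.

{e₈}

⟦that shattered⟧ = ⟦shattered⟧ = {e₁, e₂, e₆, e₈}
⟦in front of e₅⟧ = {x : ⟨x, e₅⟩ ∈ ⟦in front of⟧} = {e₁, e₂, e₄, e₆, e₇, e₈, e₉}
⟦right of e₁⟧ = {x : ⟨x, e₁⟩ ∈ ⟦right of⟧} = {e₀, e₂, e₃, e₅, e₈, e₉}
⟦tile⟧ = {e₀, e₃, e₄, e₈, e₉}
… ∩ ⟦that shattered⟧ = {e₀, e₃, e₄, e₈, e₉} ∩ {e₁, e₂, e₆, e₈} = {e₈}
… ∩ ⟦in front of e₅⟧ = {e₈} ∩ {e₁, e₂, e₄, e₆, e₇, e₈, e₉} = {e₈}
… ∩ ⟦right of e₁⟧ = {e₈} ∩ {e₀, e₂, e₃, e₅, e₈, e₉} = {e₈}
So ⟦tile that shattered in front of e₅ right of e₁⟧ = {e₈}.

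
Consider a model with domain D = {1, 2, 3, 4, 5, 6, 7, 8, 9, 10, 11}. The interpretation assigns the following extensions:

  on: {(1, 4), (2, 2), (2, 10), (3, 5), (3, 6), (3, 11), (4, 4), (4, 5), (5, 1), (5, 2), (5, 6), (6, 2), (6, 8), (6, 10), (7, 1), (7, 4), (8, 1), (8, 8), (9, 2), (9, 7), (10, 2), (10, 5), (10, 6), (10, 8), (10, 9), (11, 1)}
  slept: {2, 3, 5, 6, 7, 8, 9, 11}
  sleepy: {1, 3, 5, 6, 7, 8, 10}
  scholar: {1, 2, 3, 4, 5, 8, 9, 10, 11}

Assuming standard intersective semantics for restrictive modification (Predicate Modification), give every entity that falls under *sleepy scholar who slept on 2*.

⟦who slept⟧ = ⟦slept⟧ = {2, 3, 5, 6, 7, 8, 9, 11}
⟦on 2⟧ = {x : ⟨x, 2⟩ ∈ ⟦on⟧} = {2, 5, 6, 9, 10}
⟦scholar⟧ = {1, 2, 3, 4, 5, 8, 9, 10, 11}
… ∩ ⟦who slept⟧ = {1, 2, 3, 4, 5, 8, 9, 10, 11} ∩ {2, 3, 5, 6, 7, 8, 9, 11} = {2, 3, 5, 8, 9, 11}
… ∩ ⟦on 2⟧ = {2, 3, 5, 8, 9, 11} ∩ {2, 5, 6, 9, 10} = {2, 5, 9}
… ∩ ⟦sleepy⟧ = {2, 5, 9} ∩ {1, 3, 5, 6, 7, 8, 10} = {5}
So ⟦sleepy scholar who slept on 2⟧ = {5}.

{5}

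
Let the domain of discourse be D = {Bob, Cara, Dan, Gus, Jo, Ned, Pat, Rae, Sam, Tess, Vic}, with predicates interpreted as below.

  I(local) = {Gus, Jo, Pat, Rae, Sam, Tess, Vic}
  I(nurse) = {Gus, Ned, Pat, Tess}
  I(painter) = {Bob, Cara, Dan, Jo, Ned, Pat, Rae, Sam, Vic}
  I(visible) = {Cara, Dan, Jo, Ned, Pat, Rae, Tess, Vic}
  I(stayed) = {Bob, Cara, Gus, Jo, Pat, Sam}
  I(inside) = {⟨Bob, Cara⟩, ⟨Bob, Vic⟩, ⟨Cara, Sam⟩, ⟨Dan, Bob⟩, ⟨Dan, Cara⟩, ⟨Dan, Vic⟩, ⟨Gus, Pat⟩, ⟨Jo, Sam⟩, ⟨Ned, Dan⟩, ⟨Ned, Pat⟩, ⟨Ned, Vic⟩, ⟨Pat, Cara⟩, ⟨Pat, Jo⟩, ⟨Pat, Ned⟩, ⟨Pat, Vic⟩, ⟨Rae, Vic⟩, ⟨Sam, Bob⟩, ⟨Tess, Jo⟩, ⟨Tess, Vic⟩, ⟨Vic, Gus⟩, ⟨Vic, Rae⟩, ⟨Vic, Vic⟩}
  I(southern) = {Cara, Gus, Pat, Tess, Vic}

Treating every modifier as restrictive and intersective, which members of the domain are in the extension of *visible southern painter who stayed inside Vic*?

{Pat}

⟦who stayed⟧ = ⟦stayed⟧ = {Bob, Cara, Gus, Jo, Pat, Sam}
⟦inside Vic⟧ = {x : ⟨x, Vic⟩ ∈ ⟦inside⟧} = {Bob, Dan, Ned, Pat, Rae, Tess, Vic}
⟦painter⟧ = {Bob, Cara, Dan, Jo, Ned, Pat, Rae, Sam, Vic}
… ∩ ⟦who stayed⟧ = {Bob, Cara, Dan, Jo, Ned, Pat, Rae, Sam, Vic} ∩ {Bob, Cara, Gus, Jo, Pat, Sam} = {Bob, Cara, Jo, Pat, Sam}
… ∩ ⟦inside Vic⟧ = {Bob, Cara, Jo, Pat, Sam} ∩ {Bob, Dan, Ned, Pat, Rae, Tess, Vic} = {Bob, Pat}
… ∩ ⟦visible⟧ = {Bob, Pat} ∩ {Cara, Dan, Jo, Ned, Pat, Rae, Tess, Vic} = {Pat}
… ∩ ⟦southern⟧ = {Pat} ∩ {Cara, Gus, Pat, Tess, Vic} = {Pat}
So ⟦visible southern painter who stayed inside Vic⟧ = {Pat}.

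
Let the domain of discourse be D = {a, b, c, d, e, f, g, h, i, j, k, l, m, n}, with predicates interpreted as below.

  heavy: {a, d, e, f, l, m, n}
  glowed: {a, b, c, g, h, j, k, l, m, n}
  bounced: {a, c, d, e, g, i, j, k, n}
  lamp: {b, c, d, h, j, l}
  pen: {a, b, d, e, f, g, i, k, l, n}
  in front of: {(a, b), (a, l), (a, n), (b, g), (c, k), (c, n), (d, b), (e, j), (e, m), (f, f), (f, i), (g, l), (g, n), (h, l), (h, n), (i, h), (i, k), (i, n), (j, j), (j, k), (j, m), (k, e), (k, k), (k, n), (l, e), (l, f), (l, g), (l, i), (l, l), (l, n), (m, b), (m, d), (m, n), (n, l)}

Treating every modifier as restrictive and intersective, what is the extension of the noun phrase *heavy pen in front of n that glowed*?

⟦in front of n⟧ = {x : ⟨x, n⟩ ∈ ⟦in front of⟧} = {a, c, g, h, i, k, l, m}
⟦that glowed⟧ = ⟦glowed⟧ = {a, b, c, g, h, j, k, l, m, n}
⟦pen⟧ = {a, b, d, e, f, g, i, k, l, n}
… ∩ ⟦in front of n⟧ = {a, b, d, e, f, g, i, k, l, n} ∩ {a, c, g, h, i, k, l, m} = {a, g, i, k, l}
… ∩ ⟦that glowed⟧ = {a, g, i, k, l} ∩ {a, b, c, g, h, j, k, l, m, n} = {a, g, k, l}
… ∩ ⟦heavy⟧ = {a, g, k, l} ∩ {a, d, e, f, l, m, n} = {a, l}
So ⟦heavy pen in front of n that glowed⟧ = {a, l}.

{a, l}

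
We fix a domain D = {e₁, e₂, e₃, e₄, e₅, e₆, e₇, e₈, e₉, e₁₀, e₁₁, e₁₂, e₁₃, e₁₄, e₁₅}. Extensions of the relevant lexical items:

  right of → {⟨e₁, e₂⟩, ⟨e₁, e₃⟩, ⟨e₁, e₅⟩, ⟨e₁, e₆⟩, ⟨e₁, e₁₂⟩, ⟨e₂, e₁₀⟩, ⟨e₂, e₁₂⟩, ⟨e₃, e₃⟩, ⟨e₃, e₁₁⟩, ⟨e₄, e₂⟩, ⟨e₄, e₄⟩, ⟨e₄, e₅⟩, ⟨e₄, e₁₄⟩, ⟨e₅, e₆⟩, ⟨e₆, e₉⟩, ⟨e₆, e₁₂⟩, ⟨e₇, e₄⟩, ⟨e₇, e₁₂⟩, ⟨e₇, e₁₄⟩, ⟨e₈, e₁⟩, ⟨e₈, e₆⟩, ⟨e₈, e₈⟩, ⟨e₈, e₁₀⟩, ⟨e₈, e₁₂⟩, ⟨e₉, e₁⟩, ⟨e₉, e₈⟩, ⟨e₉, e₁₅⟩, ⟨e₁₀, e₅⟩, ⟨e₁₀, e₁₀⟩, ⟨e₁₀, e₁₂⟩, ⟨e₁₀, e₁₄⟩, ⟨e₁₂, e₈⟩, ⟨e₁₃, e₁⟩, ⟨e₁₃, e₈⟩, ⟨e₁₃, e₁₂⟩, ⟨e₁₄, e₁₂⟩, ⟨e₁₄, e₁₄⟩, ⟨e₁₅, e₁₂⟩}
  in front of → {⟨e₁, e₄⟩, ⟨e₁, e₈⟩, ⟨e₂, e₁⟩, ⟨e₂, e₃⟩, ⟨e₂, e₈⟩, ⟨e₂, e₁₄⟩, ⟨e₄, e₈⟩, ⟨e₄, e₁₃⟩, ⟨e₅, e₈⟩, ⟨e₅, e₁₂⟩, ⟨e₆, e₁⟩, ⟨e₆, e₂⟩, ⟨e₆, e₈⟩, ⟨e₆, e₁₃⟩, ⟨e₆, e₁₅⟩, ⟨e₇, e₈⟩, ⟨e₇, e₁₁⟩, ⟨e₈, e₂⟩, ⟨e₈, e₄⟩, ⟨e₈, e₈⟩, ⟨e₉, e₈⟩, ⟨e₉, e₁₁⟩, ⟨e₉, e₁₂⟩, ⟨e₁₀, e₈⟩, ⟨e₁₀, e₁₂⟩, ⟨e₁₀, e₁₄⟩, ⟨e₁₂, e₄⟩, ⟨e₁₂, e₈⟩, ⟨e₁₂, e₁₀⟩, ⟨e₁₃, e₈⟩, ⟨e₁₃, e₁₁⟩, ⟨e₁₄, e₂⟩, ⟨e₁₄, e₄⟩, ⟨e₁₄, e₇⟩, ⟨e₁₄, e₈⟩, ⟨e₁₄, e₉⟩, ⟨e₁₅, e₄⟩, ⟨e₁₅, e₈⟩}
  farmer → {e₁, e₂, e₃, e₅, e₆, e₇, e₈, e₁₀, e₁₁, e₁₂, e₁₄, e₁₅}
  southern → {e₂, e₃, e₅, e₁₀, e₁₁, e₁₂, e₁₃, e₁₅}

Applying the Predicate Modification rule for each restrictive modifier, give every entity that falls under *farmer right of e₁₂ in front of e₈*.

⟦right of e₁₂⟧ = {x : ⟨x, e₁₂⟩ ∈ ⟦right of⟧} = {e₁, e₂, e₆, e₇, e₈, e₁₀, e₁₃, e₁₄, e₁₅}
⟦in front of e₈⟧ = {x : ⟨x, e₈⟩ ∈ ⟦in front of⟧} = {e₁, e₂, e₄, e₅, e₆, e₇, e₈, e₉, e₁₀, e₁₂, e₁₃, e₁₄, e₁₅}
⟦farmer⟧ = {e₁, e₂, e₃, e₅, e₆, e₇, e₈, e₁₀, e₁₁, e₁₂, e₁₄, e₁₅}
… ∩ ⟦right of e₁₂⟧ = {e₁, e₂, e₃, e₅, e₆, e₇, e₈, e₁₀, e₁₁, e₁₂, e₁₄, e₁₅} ∩ {e₁, e₂, e₆, e₇, e₈, e₁₀, e₁₃, e₁₄, e₁₅} = {e₁, e₂, e₆, e₇, e₈, e₁₀, e₁₄, e₁₅}
… ∩ ⟦in front of e₈⟧ = {e₁, e₂, e₆, e₇, e₈, e₁₀, e₁₄, e₁₅} ∩ {e₁, e₂, e₄, e₅, e₆, e₇, e₈, e₉, e₁₀, e₁₂, e₁₃, e₁₄, e₁₅} = {e₁, e₂, e₆, e₇, e₈, e₁₀, e₁₄, e₁₅}
So ⟦farmer right of e₁₂ in front of e₈⟧ = {e₁, e₂, e₆, e₇, e₈, e₁₀, e₁₄, e₁₅}.

{e₁, e₂, e₆, e₇, e₈, e₁₀, e₁₄, e₁₅}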